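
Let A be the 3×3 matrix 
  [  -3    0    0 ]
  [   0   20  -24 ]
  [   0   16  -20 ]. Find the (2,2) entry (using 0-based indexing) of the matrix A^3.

-320

Characteristic polynomial: t^3 + 3t^2 - 16t - 48 = (t - 4)(t + 3)(t + 4), so the eigenvalues are -4, -3, 4.
t=-3: eigenvector (1, 0, 0).
t=4: eigenvector (0, 3, 2).
t=-4: eigenvector (0, 1, 1).
P = [[1, 0, 0], [0, 3, 1], [0, 2, 1]], D = diag(-3, 4, -4), P⁻¹ = [[1, 0, 0], [0, 1, -1], [0, -2, 3]].
A³ = P·diag(-27, 64, -64)·P⁻¹ = [[-27, 0, 0], [0, 320, -384], [0, 256, -320]].
The requested entry is -320.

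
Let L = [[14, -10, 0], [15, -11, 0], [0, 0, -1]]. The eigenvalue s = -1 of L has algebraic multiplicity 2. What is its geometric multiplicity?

L + 1I = [[15, -10, 0], [15, -10, 0], [0, 0, 0]].
This matrix has rank 1, so its null space has dimension 3 − 1 = 2.

2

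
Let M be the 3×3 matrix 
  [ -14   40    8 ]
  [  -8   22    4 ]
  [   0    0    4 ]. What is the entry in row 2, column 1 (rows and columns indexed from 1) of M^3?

Characteristic polynomial: λ^3 - 12λ^2 + 44λ - 48 = (λ - 6)(λ - 4)(λ - 2), so the eigenvalues are 2, 4, 6.
λ=2: eigenvector (5, 2, 0).
λ=6: eigenvector (2, 1, 0).
λ=4: eigenvector (-4, -2, 1).
P = [[5, 2, -4], [2, 1, -2], [0, 0, 1]], D = diag(2, 6, 4), P⁻¹ = [[1, -2, 0], [-2, 5, 2], [0, 0, 1]].
M³ = P·diag(8, 216, 64)·P⁻¹ = [[-824, 2080, 608], [-416, 1048, 304], [0, 0, 64]].
The requested entry is -416.

-416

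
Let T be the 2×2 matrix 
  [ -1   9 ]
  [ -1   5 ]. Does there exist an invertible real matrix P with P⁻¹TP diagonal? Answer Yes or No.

No

Characteristic polynomial: p(μ) = μ^2 - 4μ + 4 = (μ - 2)^2.
μ = 2 has algebraic multiplicity 2; rank(T − 2I) = 1, so geometric multiplicity = 1.
Geometric multiplicity < algebraic multiplicity, so T is not diagonalizable.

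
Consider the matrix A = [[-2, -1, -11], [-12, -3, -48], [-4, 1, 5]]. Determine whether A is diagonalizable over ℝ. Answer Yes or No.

Characteristic polynomial: p(t) = t^3 - 27t + 54 = (t - 3)^2(t + 6).
t = 3 has algebraic multiplicity 2; rank(A − 3I) = 2, so geometric multiplicity = 1.
Geometric multiplicity < algebraic multiplicity, so A is not diagonalizable.

No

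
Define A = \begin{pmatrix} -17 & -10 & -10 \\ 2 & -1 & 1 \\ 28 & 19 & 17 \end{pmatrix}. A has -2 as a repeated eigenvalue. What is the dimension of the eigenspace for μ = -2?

1

A + 2I = [[-15, -10, -10], [2, 1, 1], [28, 19, 19]].
This matrix has rank 2, so its null space has dimension 3 − 2 = 1.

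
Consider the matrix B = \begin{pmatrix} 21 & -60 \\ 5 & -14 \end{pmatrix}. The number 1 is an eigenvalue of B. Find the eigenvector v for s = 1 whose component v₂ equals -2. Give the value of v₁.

B − 1I = [[20, -60], [5, -15]].
Solving (B − 1I)v = 0 gives the eigenspace spanned by (-6, -2).
With v₂ = -2, v = (-6, -2), so v₁ = -6.

-6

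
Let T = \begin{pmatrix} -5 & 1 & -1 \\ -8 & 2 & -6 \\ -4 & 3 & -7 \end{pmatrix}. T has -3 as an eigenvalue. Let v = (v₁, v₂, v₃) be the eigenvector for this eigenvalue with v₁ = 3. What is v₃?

T + 3I = [[-2, 1, -1], [-8, 5, -6], [-4, 3, -4]].
Solving (T + 3I)v = 0 gives the eigenspace spanned by (3, 12, 6).
With v₁ = 3, v = (3, 12, 6), so v₃ = 6.

6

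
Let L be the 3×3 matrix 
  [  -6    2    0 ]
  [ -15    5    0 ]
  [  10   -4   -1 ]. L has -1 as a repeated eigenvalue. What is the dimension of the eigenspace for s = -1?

2

L + 1I = [[-5, 2, 0], [-15, 6, 0], [10, -4, 0]].
This matrix has rank 1, so its null space has dimension 3 − 1 = 2.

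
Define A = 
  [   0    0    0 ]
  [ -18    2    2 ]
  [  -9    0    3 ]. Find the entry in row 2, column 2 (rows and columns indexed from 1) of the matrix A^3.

8

Characteristic polynomial: r^3 - 5r^2 + 6r = r(r - 3)(r - 2), so the eigenvalues are 0, 2, 3.
r=0: eigenvector (1, 6, 3).
r=2: eigenvector (0, 1, 0).
r=3: eigenvector (0, 2, 1).
P = [[1, 0, 0], [6, 1, 2], [3, 0, 1]], D = diag(0, 2, 3), P⁻¹ = [[1, 0, 0], [0, 1, -2], [-3, 0, 1]].
A³ = P·diag(0, 8, 27)·P⁻¹ = [[0, 0, 0], [-162, 8, 38], [-81, 0, 27]].
The requested entry is 8.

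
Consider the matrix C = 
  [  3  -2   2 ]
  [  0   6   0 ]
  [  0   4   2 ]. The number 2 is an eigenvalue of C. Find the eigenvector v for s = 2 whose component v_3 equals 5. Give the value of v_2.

0

C − 2I = [[1, -2, 2], [0, 4, 0], [0, 4, 0]].
Solving (C − 2I)v = 0 gives the eigenspace spanned by (-10, 0, 5).
With v_3 = 5, v = (-10, 0, 5), so v_2 = 0.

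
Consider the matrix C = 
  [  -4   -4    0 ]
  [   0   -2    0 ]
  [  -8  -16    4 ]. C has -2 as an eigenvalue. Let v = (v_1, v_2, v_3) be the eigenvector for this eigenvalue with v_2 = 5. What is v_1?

C + 2I = [[-2, -4, 0], [0, 0, 0], [-8, -16, 6]].
Solving (C + 2I)v = 0 gives the eigenspace spanned by (-10, 5, 0).
With v_2 = 5, v = (-10, 5, 0), so v_1 = -10.

-10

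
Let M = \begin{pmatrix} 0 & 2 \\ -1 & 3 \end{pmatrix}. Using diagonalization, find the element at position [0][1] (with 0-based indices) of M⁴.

30

Characteristic polynomial: s^2 - 3s + 2 = (s - 2)(s - 1), so the eigenvalues are 1, 2.
s=2: eigenvector (1, 1).
s=1: eigenvector (-2, -1).
P = [[1, -2], [1, -1]], D = diag(2, 1), P⁻¹ = [[-1, 2], [-1, 1]].
M⁴ = P·diag(16, 1)·P⁻¹ = [[-14, 30], [-15, 31]].
The requested entry is 30.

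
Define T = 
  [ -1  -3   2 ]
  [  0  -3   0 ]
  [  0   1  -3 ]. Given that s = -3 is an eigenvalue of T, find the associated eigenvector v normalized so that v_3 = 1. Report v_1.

T + 3I = [[2, -3, 2], [0, 0, 0], [0, 1, 0]].
Solving (T + 3I)v = 0 gives the eigenspace spanned by (-1, 0, 1).
With v_3 = 1, v = (-1, 0, 1), so v_1 = -1.

-1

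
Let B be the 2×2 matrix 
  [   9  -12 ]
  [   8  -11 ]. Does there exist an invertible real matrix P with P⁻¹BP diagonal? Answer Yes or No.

Characteristic polynomial: p(λ) = λ^2 + 2λ - 3 = (λ - 1)(λ + 3).
All 2 eigenvalues are distinct, so B is diagonalizable.

Yes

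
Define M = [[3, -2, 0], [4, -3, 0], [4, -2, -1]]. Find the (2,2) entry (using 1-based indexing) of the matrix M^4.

Characteristic polynomial: λ^3 + λ^2 - λ - 1 = (λ - 1)(λ + 1)^2, so the eigenvalues are -1, -1, 1.
λ=-1: eigenvector (-1, -2, 1).
λ=1: eigenvector (-1, -1, -1).
λ=-1: eigenvector (1, 2, 0).
P = [[-1, -1, 1], [-2, -1, 2], [1, -1, 0]], D = diag(-1, 1, -1), P⁻¹ = [[-2, 1, 1], [-2, 1, 0], [-3, 2, 1]].
M⁴ = P·diag(1, 1, 1)·P⁻¹ = [[1, 0, 0], [0, 1, 0], [0, 0, 1]].
The requested entry is 1.

1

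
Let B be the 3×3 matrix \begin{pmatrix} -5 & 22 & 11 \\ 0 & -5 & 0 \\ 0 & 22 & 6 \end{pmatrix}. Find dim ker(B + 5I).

2

B + 5I = [[0, 22, 11], [0, 0, 0], [0, 22, 11]].
This matrix has rank 1, so its null space has dimension 3 − 1 = 2.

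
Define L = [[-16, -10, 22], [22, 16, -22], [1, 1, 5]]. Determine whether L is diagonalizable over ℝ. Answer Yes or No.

Yes

Characteristic polynomial: p(λ) = λ^3 - 5λ^2 - 36λ + 180 = (λ - 6)(λ - 5)(λ + 6).
All 3 eigenvalues are distinct, so L is diagonalizable.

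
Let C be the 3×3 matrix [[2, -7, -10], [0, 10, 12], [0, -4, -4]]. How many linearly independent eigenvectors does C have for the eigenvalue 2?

C − 2I = [[0, -7, -10], [0, 8, 12], [0, -4, -6]].
This matrix has rank 2, so its null space has dimension 3 − 2 = 1.

1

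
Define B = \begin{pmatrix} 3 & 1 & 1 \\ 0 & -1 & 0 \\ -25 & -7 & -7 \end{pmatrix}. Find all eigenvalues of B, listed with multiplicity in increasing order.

Characteristic polynomial: p(s) = s^3 + 5s^2 + 8s + 4 = (s + 1)(s + 2)^2.
Roots (with multiplicity): -2, -2, -1.

-2, -2, -1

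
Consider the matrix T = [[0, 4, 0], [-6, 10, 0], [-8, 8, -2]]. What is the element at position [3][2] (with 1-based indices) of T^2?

32

Characteristic polynomial: μ^3 - 8μ^2 + 4μ + 48 = (μ - 6)(μ - 4)(μ + 2), so the eigenvalues are -2, 4, 6.
μ=4: eigenvector (1, 1, 0).
μ=6: eigenvector (2, 3, 1).
μ=-2: eigenvector (0, 0, 1).
P = [[1, 2, 0], [1, 3, 0], [0, 1, 1]], D = diag(4, 6, -2), P⁻¹ = [[3, -2, 0], [-1, 1, 0], [1, -1, 1]].
T² = P·diag(16, 36, 4)·P⁻¹ = [[-24, 40, 0], [-60, 76, 0], [-32, 32, 4]].
The requested entry is 32.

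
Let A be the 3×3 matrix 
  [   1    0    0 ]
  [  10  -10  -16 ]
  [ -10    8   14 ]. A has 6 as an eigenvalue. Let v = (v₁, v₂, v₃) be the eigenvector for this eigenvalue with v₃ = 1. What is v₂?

A − 6I = [[-5, 0, 0], [10, -16, -16], [-10, 8, 8]].
Solving (A − 6I)v = 0 gives the eigenspace spanned by (0, -1, 1).
With v₃ = 1, v = (0, -1, 1), so v₂ = -1.

-1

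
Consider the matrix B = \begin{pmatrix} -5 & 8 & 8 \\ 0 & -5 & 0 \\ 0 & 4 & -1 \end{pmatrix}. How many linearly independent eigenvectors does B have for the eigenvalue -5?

2

B + 5I = [[0, 8, 8], [0, 0, 0], [0, 4, 4]].
This matrix has rank 1, so its null space has dimension 3 − 1 = 2.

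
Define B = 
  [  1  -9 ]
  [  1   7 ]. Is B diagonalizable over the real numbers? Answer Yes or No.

Characteristic polynomial: p(r) = r^2 - 8r + 16 = (r - 4)^2.
r = 4 has algebraic multiplicity 2; rank(B − 4I) = 1, so geometric multiplicity = 1.
Geometric multiplicity < algebraic multiplicity, so B is not diagonalizable.

No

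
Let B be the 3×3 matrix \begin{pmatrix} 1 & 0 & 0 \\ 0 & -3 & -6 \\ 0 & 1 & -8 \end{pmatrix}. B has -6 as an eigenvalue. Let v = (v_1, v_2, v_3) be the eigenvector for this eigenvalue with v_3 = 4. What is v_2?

8

B + 6I = [[7, 0, 0], [0, 3, -6], [0, 1, -2]].
Solving (B + 6I)v = 0 gives the eigenspace spanned by (0, 8, 4).
With v_3 = 4, v = (0, 8, 4), so v_2 = 8.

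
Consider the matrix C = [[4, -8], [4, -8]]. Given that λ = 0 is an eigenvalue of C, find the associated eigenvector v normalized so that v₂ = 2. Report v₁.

4

C = [[4, -8], [4, -8]].
Solving (C)v = 0 gives the eigenspace spanned by (4, 2).
With v₂ = 2, v = (4, 2), so v₁ = 4.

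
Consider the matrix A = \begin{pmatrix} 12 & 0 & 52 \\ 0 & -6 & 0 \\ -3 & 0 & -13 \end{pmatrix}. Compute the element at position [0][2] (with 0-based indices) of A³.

52

Characteristic polynomial: λ^3 + 7λ^2 + 6λ = λ(λ + 1)(λ + 6), so the eigenvalues are -6, -1, 0.
λ=-6: eigenvector (0, 1, 0).
λ=0: eigenvector (13, 0, -3).
λ=-1: eigenvector (-4, 0, 1).
P = [[0, 13, -4], [1, 0, 0], [0, -3, 1]], D = diag(-6, 0, -1), P⁻¹ = [[0, 1, 0], [1, 0, 4], [3, 0, 13]].
A³ = P·diag(-216, 0, -1)·P⁻¹ = [[12, 0, 52], [0, -216, 0], [-3, 0, -13]].
The requested entry is 52.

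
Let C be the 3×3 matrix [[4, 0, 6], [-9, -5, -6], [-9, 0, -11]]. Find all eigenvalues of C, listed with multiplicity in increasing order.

Characteristic polynomial: p(t) = t^3 + 12t^2 + 45t + 50 = (t + 2)(t + 5)^2.
Roots (with multiplicity): -5, -5, -2.

-5, -5, -2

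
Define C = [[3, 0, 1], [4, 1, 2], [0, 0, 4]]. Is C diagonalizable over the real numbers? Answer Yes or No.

Yes

Characteristic polynomial: p(λ) = λ^3 - 8λ^2 + 19λ - 12 = (λ - 4)(λ - 3)(λ - 1).
All 3 eigenvalues are distinct, so C is diagonalizable.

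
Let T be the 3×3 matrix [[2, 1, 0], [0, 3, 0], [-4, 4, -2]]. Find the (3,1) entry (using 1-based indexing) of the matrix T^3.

Characteristic polynomial: λ^3 - 3λ^2 - 4λ + 12 = (λ - 3)(λ - 2)(λ + 2), so the eigenvalues are -2, 2, 3.
λ=3: eigenvector (1, 1, 0).
λ=2: eigenvector (1, 0, -1).
λ=-2: eigenvector (0, 0, 1).
P = [[1, 1, 0], [1, 0, 0], [0, -1, 1]], D = diag(3, 2, -2), P⁻¹ = [[0, 1, 0], [1, -1, 0], [1, -1, 1]].
T³ = P·diag(27, 8, -8)·P⁻¹ = [[8, 19, 0], [0, 27, 0], [-16, 16, -8]].
The requested entry is -16.

-16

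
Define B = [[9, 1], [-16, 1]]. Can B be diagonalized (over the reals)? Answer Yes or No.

Characteristic polynomial: p(r) = r^2 - 10r + 25 = (r - 5)^2.
r = 5 has algebraic multiplicity 2; rank(B − 5I) = 1, so geometric multiplicity = 1.
Geometric multiplicity < algebraic multiplicity, so B is not diagonalizable.

No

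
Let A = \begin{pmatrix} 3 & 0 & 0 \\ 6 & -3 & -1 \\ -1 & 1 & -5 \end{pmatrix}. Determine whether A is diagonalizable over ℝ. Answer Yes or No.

No

Characteristic polynomial: p(λ) = λ^3 + 5λ^2 - 8λ - 48 = (λ - 3)(λ + 4)^2.
λ = -4 has algebraic multiplicity 2; rank(A + 4I) = 2, so geometric multiplicity = 1.
Geometric multiplicity < algebraic multiplicity, so A is not diagonalizable.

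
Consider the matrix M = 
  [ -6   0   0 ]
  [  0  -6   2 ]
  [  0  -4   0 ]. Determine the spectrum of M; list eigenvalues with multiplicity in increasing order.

-6, -4, -2

Characteristic polynomial: p(t) = t^3 + 12t^2 + 44t + 48 = (t + 2)(t + 4)(t + 6).
Roots (with multiplicity): -6, -4, -2.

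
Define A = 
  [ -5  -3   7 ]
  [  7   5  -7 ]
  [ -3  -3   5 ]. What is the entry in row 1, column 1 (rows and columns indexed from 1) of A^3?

Characteristic polynomial: s^3 - 5s^2 - 4s + 20 = (s - 5)(s - 2)(s + 2), so the eigenvalues are -2, 2, 5.
s=5: eigenvector (1, -1, 1).
s=-2: eigenvector (-1, 1, 0).
s=2: eigenvector (1, 0, 1).
P = [[1, -1, 1], [-1, 1, 0], [1, 0, 1]], D = diag(5, -2, 2), P⁻¹ = [[-1, -1, 1], [-1, 0, 1], [1, 1, 0]].
A³ = P·diag(125, -8, 8)·P⁻¹ = [[-125, -117, 133], [133, 125, -133], [-117, -117, 125]].
The requested entry is -125.

-125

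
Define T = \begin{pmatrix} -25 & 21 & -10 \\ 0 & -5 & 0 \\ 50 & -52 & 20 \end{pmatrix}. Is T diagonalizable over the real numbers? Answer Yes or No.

No

Characteristic polynomial: p(r) = r^3 + 10r^2 + 25r = r(r + 5)^2.
r = -5 has algebraic multiplicity 2; rank(T + 5I) = 2, so geometric multiplicity = 1.
Geometric multiplicity < algebraic multiplicity, so T is not diagonalizable.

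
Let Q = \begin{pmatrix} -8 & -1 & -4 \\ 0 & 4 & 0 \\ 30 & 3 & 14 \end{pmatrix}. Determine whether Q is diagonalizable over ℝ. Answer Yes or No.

Characteristic polynomial: p(t) = t^3 - 10t^2 + 32t - 32 = (t - 4)^2(t - 2).
t = 4 has algebraic multiplicity 2; rank(Q − 4I) = 2, so geometric multiplicity = 1.
Geometric multiplicity < algebraic multiplicity, so Q is not diagonalizable.

No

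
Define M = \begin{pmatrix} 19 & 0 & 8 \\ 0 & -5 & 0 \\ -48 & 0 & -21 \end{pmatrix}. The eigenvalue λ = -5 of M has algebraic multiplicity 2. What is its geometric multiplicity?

2

M + 5I = [[24, 0, 8], [0, 0, 0], [-48, 0, -16]].
This matrix has rank 1, so its null space has dimension 3 − 1 = 2.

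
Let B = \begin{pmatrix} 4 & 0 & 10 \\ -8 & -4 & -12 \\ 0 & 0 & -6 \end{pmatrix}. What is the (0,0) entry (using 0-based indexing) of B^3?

64

Characteristic polynomial: λ^3 + 6λ^2 - 16λ - 96 = (λ - 4)(λ + 4)(λ + 6), so the eigenvalues are -6, -4, 4.
λ=-6: eigenvector (-1, 2, 1).
λ=-4: eigenvector (0, 1, 0).
λ=4: eigenvector (1, -1, 0).
P = [[-1, 0, 1], [2, 1, -1], [1, 0, 0]], D = diag(-6, -4, 4), P⁻¹ = [[0, 0, 1], [1, 1, -1], [1, 0, 1]].
B³ = P·diag(-216, -64, 64)·P⁻¹ = [[64, 0, 280], [-128, -64, -432], [0, 0, -216]].
The requested entry is 64.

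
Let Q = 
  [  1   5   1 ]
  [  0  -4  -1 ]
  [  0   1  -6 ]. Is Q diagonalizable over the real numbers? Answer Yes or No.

Characteristic polynomial: p(r) = r^3 + 9r^2 + 15r - 25 = (r - 1)(r + 5)^2.
r = -5 has algebraic multiplicity 2; rank(Q + 5I) = 2, so geometric multiplicity = 1.
Geometric multiplicity < algebraic multiplicity, so Q is not diagonalizable.

No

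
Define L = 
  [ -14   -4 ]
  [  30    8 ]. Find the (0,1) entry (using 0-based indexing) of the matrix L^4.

480

Characteristic polynomial: λ^2 + 6λ + 8 = (λ + 2)(λ + 4), so the eigenvalues are -4, -2.
λ=-2: eigenvector (1, -3).
λ=-4: eigenvector (2, -5).
P = [[1, 2], [-3, -5]], D = diag(-2, -4), P⁻¹ = [[-5, -2], [3, 1]].
L⁴ = P·diag(16, 256)·P⁻¹ = [[1456, 480], [-3600, -1184]].
The requested entry is 480.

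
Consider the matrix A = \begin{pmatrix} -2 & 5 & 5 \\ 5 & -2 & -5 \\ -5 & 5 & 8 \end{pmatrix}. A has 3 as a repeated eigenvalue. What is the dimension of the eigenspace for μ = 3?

2

A − 3I = [[-5, 5, 5], [5, -5, -5], [-5, 5, 5]].
This matrix has rank 1, so its null space has dimension 3 − 1 = 2.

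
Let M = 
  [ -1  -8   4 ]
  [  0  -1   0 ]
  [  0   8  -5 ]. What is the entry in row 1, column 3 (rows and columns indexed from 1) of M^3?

124

Characteristic polynomial: t^3 + 7t^2 + 11t + 5 = (t + 1)^2(t + 5), so the eigenvalues are -5, -1, -1.
t=-1: eigenvector (1, 0, 0).
t=-1: eigenvector (2, 1, 2).
t=-5: eigenvector (-1, 0, 1).
P = [[1, 2, -1], [0, 1, 0], [0, 2, 1]], D = diag(-1, -1, -5), P⁻¹ = [[1, -4, 1], [0, 1, 0], [0, -2, 1]].
M³ = P·diag(-1, -1, -125)·P⁻¹ = [[-1, -248, 124], [0, -1, 0], [0, 248, -125]].
The requested entry is 124.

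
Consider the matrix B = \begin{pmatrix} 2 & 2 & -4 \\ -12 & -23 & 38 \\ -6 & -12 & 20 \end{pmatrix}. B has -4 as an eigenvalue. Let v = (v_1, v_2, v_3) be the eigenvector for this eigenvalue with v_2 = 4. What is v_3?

B + 4I = [[6, 2, -4], [-12, -19, 38], [-6, -12, 24]].
Solving (B + 4I)v = 0 gives the eigenspace spanned by (0, 4, 2).
With v_2 = 4, v = (0, 4, 2), so v_3 = 2.

2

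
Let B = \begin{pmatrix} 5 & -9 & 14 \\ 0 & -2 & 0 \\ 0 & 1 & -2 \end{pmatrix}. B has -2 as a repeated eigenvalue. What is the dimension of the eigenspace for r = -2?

B + 2I = [[7, -9, 14], [0, 0, 0], [0, 1, 0]].
This matrix has rank 2, so its null space has dimension 3 − 2 = 1.

1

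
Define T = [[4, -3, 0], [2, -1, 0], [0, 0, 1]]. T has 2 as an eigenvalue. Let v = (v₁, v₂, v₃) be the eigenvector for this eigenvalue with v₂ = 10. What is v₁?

15

T − 2I = [[2, -3, 0], [2, -3, 0], [0, 0, -1]].
Solving (T − 2I)v = 0 gives the eigenspace spanned by (15, 10, 0).
With v₂ = 10, v = (15, 10, 0), so v₁ = 15.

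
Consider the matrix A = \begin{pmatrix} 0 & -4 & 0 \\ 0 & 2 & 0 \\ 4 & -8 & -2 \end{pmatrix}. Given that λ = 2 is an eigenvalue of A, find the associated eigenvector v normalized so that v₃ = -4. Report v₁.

-2

A − 2I = [[-2, -4, 0], [0, 0, 0], [4, -8, -4]].
Solving (A − 2I)v = 0 gives the eigenspace spanned by (-2, 1, -4).
With v₃ = -4, v = (-2, 1, -4), so v₁ = -2.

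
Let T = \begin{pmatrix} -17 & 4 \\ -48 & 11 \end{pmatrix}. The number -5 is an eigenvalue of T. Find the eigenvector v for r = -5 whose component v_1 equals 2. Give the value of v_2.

6

T + 5I = [[-12, 4], [-48, 16]].
Solving (T + 5I)v = 0 gives the eigenspace spanned by (2, 6).
With v_1 = 2, v = (2, 6), so v_2 = 6.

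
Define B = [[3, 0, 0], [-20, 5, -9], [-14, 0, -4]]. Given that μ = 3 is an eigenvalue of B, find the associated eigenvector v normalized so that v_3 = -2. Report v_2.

B − 3I = [[0, 0, 0], [-20, 2, -9], [-14, 0, -7]].
Solving (B − 3I)v = 0 gives the eigenspace spanned by (1, 1, -2).
With v_3 = -2, v = (1, 1, -2), so v_2 = 1.

1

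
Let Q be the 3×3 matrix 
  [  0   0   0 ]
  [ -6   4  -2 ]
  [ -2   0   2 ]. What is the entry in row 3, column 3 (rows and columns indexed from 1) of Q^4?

Characteristic polynomial: r^3 - 6r^2 + 8r = r(r - 4)(r - 2), so the eigenvalues are 0, 2, 4.
r=0: eigenvector (1, 2, 1).
r=2: eigenvector (0, 1, 1).
r=4: eigenvector (0, 1, 0).
P = [[1, 0, 0], [2, 1, 1], [1, 1, 0]], D = diag(0, 2, 4), P⁻¹ = [[1, 0, 0], [-1, 0, 1], [-1, 1, -1]].
Q⁴ = P·diag(0, 16, 256)·P⁻¹ = [[0, 0, 0], [-272, 256, -240], [-16, 0, 16]].
The requested entry is 16.

16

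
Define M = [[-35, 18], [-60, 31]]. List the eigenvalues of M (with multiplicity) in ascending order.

-5, 1

Characteristic polynomial: p(t) = t^2 + 4t - 5 = (t - 1)(t + 5).
Roots (with multiplicity): -5, 1.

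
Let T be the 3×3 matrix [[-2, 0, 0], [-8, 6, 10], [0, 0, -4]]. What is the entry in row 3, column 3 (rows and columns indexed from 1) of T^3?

-64

Characteristic polynomial: s^3 - 28s - 48 = (s - 6)(s + 2)(s + 4), so the eigenvalues are -4, -2, 6.
s=-2: eigenvector (1, 1, 0).
s=6: eigenvector (0, 1, 0).
s=-4: eigenvector (0, -1, 1).
P = [[1, 0, 0], [1, 1, -1], [0, 0, 1]], D = diag(-2, 6, -4), P⁻¹ = [[1, 0, 0], [-1, 1, 1], [0, 0, 1]].
T³ = P·diag(-8, 216, -64)·P⁻¹ = [[-8, 0, 0], [-224, 216, 280], [0, 0, -64]].
The requested entry is -64.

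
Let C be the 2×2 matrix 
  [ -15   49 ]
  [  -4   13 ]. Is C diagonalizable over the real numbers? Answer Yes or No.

Characteristic polynomial: p(r) = r^2 + 2r + 1 = (r + 1)^2.
r = -1 has algebraic multiplicity 2; rank(C + 1I) = 1, so geometric multiplicity = 1.
Geometric multiplicity < algebraic multiplicity, so C is not diagonalizable.

No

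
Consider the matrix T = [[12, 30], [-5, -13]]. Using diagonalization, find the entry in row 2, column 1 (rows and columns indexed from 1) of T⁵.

Characteristic polynomial: r^2 + r - 6 = (r - 2)(r + 3), so the eigenvalues are -3, 2.
r=-3: eigenvector (-2, 1).
r=2: eigenvector (-3, 1).
P = [[-2, -3], [1, 1]], D = diag(-3, 2), P⁻¹ = [[1, 3], [-1, -2]].
T⁵ = P·diag(-243, 32)·P⁻¹ = [[582, 1650], [-275, -793]].
The requested entry is -275.

-275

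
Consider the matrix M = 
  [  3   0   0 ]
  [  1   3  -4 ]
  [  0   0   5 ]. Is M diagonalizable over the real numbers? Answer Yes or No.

No

Characteristic polynomial: p(μ) = μ^3 - 11μ^2 + 39μ - 45 = (μ - 5)(μ - 3)^2.
μ = 3 has algebraic multiplicity 2; rank(M − 3I) = 2, so geometric multiplicity = 1.
Geometric multiplicity < algebraic multiplicity, so M is not diagonalizable.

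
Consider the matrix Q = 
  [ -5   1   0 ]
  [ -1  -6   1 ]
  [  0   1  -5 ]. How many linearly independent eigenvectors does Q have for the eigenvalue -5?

Q + 5I = [[0, 1, 0], [-1, -1, 1], [0, 1, 0]].
This matrix has rank 2, so its null space has dimension 3 − 2 = 1.

1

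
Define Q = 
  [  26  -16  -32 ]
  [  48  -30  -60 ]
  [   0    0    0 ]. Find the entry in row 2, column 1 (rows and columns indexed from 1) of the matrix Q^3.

Characteristic polynomial: λ^3 + 4λ^2 - 12λ = λ(λ - 2)(λ + 6), so the eigenvalues are -6, 0, 2.
λ=0: eigenvector (0, -2, 1).
λ=2: eigenvector (-2, -3, 0).
λ=-6: eigenvector (1, 2, 0).
P = [[0, -2, 1], [-2, -3, 2], [1, 0, 0]], D = diag(0, 2, -6), P⁻¹ = [[0, 0, 1], [-2, 1, 2], [-3, 2, 4]].
Q³ = P·diag(0, 8, -216)·P⁻¹ = [[680, -448, -896], [1344, -888, -1776], [0, 0, 0]].
The requested entry is 1344.

1344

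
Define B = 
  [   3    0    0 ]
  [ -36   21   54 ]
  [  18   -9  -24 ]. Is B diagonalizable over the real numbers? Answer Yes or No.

Characteristic polynomial: p(t) = t^3 - 27t + 54 = (t - 3)^2(t + 6).
t = 3 has algebraic multiplicity 2; rank(B − 3I) = 1, so geometric multiplicity = 2.
Every eigenvalue has geometric = algebraic multiplicity, so B is diagonalizable.

Yes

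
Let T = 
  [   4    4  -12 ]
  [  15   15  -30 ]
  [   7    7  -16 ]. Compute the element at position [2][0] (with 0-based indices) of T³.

Characteristic polynomial: s^3 - 3s^2 - 10s = s(s - 5)(s + 2), so the eigenvalues are -2, 0, 5.
s=0: eigenvector (1, -1, 0).
s=5: eigenvector (0, 3, 1).
s=-2: eigenvector (2, 0, 1).
P = [[1, 0, 2], [-1, 3, 0], [0, 1, 1]], D = diag(0, 5, -2), P⁻¹ = [[3, 2, -6], [1, 1, -2], [-1, -1, 3]].
T³ = P·diag(0, 125, -8)·P⁻¹ = [[16, 16, -48], [375, 375, -750], [133, 133, -274]].
The requested entry is 133.

133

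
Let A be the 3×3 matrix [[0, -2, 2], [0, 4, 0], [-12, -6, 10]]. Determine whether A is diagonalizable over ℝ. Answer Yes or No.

Characteristic polynomial: p(r) = r^3 - 14r^2 + 64r - 96 = (r - 6)(r - 4)^2.
r = 4 has algebraic multiplicity 2; rank(A − 4I) = 1, so geometric multiplicity = 2.
Every eigenvalue has geometric = algebraic multiplicity, so A is diagonalizable.

Yes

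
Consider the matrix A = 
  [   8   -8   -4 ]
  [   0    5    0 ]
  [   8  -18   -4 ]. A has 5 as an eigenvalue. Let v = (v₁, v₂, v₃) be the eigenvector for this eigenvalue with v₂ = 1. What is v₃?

A − 5I = [[3, -8, -4], [0, 0, 0], [8, -18, -9]].
Solving (A − 5I)v = 0 gives the eigenspace spanned by (0, 1, -2).
With v₂ = 1, v = (0, 1, -2), so v₃ = -2.

-2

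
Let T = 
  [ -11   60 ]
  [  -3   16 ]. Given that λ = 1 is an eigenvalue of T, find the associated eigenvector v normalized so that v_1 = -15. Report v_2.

-3

T − 1I = [[-12, 60], [-3, 15]].
Solving (T − 1I)v = 0 gives the eigenspace spanned by (-15, -3).
With v_1 = -15, v = (-15, -3), so v_2 = -3.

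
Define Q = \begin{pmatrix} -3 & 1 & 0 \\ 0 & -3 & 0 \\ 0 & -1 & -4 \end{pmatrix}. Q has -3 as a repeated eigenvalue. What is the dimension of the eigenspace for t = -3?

Q + 3I = [[0, 1, 0], [0, 0, 0], [0, -1, -1]].
This matrix has rank 2, so its null space has dimension 3 − 2 = 1.

1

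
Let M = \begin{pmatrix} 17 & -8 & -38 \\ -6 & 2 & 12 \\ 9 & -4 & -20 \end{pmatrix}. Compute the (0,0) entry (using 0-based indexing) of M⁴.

-29

Characteristic polynomial: t^3 + t^2 - 4t - 4 = (t - 2)(t + 1)(t + 2), so the eigenvalues are -2, -1, 2.
t=2: eigenvector (-2, 1, -1).
t=-1: eigenvector (3, 2, 1).
t=-2: eigenvector (2, 0, 1).
P = [[-2, 3, 2], [1, 2, 0], [-1, 1, 1]], D = diag(2, -1, -2), P⁻¹ = [[-2, 1, 4], [1, 0, -2], [-3, 1, 7]].
M⁴ = P·diag(16, 1, 16)·P⁻¹ = [[-29, 0, 90], [-30, 16, 60], [-15, 0, 46]].
The requested entry is -29.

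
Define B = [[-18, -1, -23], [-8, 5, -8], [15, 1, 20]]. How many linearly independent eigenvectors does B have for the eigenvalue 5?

1

B − 5I = [[-23, -1, -23], [-8, 0, -8], [15, 1, 15]].
This matrix has rank 2, so its null space has dimension 3 − 2 = 1.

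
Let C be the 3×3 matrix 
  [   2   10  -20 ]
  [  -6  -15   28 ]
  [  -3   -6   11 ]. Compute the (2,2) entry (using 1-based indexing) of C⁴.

Characteristic polynomial: μ^3 + 2μ^2 - 5μ - 6 = (μ - 2)(μ + 1)(μ + 3), so the eigenvalues are -3, -1, 2.
μ=-3: eigenvector (-2, 1, 0).
μ=2: eigenvector (1, -2, -1).
μ=-1: eigenvector (0, 2, 1).
P = [[-2, 1, 0], [1, -2, 2], [0, -1, 1]], D = diag(-3, 2, -1), P⁻¹ = [[0, 1, -2], [1, 2, -4], [1, 2, -3]].
C⁴ = P·diag(81, 16, 1)·P⁻¹ = [[16, -130, 260], [-30, 21, -40], [-15, -30, 61]].
The requested entry is 21.

21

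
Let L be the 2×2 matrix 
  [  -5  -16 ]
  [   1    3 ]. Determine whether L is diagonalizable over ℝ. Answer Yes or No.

No

Characteristic polynomial: p(s) = s^2 + 2s + 1 = (s + 1)^2.
s = -1 has algebraic multiplicity 2; rank(L + 1I) = 1, so geometric multiplicity = 1.
Geometric multiplicity < algebraic multiplicity, so L is not diagonalizable.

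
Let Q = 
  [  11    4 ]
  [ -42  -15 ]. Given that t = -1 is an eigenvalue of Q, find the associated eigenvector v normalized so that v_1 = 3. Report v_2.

-9

Q + 1I = [[12, 4], [-42, -14]].
Solving (Q + 1I)v = 0 gives the eigenspace spanned by (3, -9).
With v_1 = 3, v = (3, -9), so v_2 = -9.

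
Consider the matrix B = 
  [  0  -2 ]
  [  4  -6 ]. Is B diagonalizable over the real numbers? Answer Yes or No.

Characteristic polynomial: p(μ) = μ^2 + 6μ + 8 = (μ + 2)(μ + 4).
All 2 eigenvalues are distinct, so B is diagonalizable.

Yes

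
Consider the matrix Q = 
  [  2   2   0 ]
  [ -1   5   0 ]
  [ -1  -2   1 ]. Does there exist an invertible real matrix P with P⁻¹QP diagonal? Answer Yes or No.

Characteristic polynomial: p(t) = t^3 - 8t^2 + 19t - 12 = (t - 4)(t - 3)(t - 1).
All 3 eigenvalues are distinct, so Q is diagonalizable.

Yes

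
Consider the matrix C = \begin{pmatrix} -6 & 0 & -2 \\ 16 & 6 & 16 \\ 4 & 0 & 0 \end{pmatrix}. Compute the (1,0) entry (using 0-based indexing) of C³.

Characteristic polynomial: t^3 - 28t - 48 = (t - 6)(t + 2)(t + 4), so the eigenvalues are -4, -2, 6.
t=-4: eigenvector (1, 0, -1).
t=6: eigenvector (0, 1, 0).
t=-2: eigenvector (-1, -2, 2).
P = [[1, 0, -1], [0, 1, -2], [-1, 0, 2]], D = diag(-4, 6, -2), P⁻¹ = [[2, 0, 1], [2, 1, 2], [1, 0, 1]].
C³ = P·diag(-64, 216, -8)·P⁻¹ = [[-120, 0, -56], [448, 216, 448], [112, 0, 48]].
The requested entry is 448.

448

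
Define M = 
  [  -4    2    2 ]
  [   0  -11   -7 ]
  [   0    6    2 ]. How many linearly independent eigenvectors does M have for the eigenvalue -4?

M + 4I = [[0, 2, 2], [0, -7, -7], [0, 6, 6]].
This matrix has rank 1, so its null space has dimension 3 − 1 = 2.

2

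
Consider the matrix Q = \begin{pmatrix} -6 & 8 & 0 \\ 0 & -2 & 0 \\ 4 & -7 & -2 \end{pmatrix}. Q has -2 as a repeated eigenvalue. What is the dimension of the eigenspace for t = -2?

Q + 2I = [[-4, 8, 0], [0, 0, 0], [4, -7, 0]].
This matrix has rank 2, so its null space has dimension 3 − 2 = 1.

1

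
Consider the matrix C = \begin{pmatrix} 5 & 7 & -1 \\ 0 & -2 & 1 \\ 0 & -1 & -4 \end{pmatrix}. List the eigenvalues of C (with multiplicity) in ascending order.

-3, -3, 5

Characteristic polynomial: p(λ) = λ^3 + λ^2 - 21λ - 45 = (λ - 5)(λ + 3)^2.
Roots (with multiplicity): -3, -3, 5.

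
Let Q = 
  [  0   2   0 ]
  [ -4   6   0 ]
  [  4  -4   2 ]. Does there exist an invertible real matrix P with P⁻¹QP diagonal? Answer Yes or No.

Yes

Characteristic polynomial: p(s) = s^3 - 8s^2 + 20s - 16 = (s - 4)(s - 2)^2.
s = 2 has algebraic multiplicity 2; rank(Q − 2I) = 1, so geometric multiplicity = 2.
Every eigenvalue has geometric = algebraic multiplicity, so Q is diagonalizable.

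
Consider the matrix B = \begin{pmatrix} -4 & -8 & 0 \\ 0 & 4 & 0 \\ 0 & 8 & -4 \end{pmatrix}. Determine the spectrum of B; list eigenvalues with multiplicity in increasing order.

-4, -4, 4

Characteristic polynomial: p(μ) = μ^3 + 4μ^2 - 16μ - 64 = (μ - 4)(μ + 4)^2.
Roots (with multiplicity): -4, -4, 4.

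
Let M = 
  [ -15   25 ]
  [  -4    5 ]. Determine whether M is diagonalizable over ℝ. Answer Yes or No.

No

Characteristic polynomial: p(λ) = λ^2 + 10λ + 25 = (λ + 5)^2.
λ = -5 has algebraic multiplicity 2; rank(M + 5I) = 1, so geometric multiplicity = 1.
Geometric multiplicity < algebraic multiplicity, so M is not diagonalizable.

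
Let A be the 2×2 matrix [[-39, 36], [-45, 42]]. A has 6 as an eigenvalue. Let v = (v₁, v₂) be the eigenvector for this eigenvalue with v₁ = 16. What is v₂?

20

A − 6I = [[-45, 36], [-45, 36]].
Solving (A − 6I)v = 0 gives the eigenspace spanned by (16, 20).
With v₁ = 16, v = (16, 20), so v₂ = 20.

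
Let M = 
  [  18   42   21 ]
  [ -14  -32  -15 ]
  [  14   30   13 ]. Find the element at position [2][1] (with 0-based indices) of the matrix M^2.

Characteristic polynomial: t^3 + t^2 - 14t - 24 = (t - 4)(t + 2)(t + 3), so the eigenvalues are -3, -2, 4.
t=-2: eigenvector (0, 1, -2).
t=4: eigenvector (3, -2, 2).
t=-3: eigenvector (-1, 1, -1).
P = [[0, 3, -1], [1, -2, 1], [-2, 2, -1]], D = diag(-2, 4, -3), P⁻¹ = [[0, -1, -1], [1, 2, 1], [2, 6, 3]].
M² = P·diag(4, 16, 9)·P⁻¹ = [[30, 42, 21], [-14, -14, -9], [14, 18, 13]].
The requested entry is 18.

18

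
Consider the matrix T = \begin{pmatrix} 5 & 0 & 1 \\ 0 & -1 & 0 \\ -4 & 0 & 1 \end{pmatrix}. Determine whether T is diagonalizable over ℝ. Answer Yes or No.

Characteristic polynomial: p(λ) = λ^3 - 5λ^2 + 3λ + 9 = (λ - 3)^2(λ + 1).
λ = 3 has algebraic multiplicity 2; rank(T − 3I) = 2, so geometric multiplicity = 1.
Geometric multiplicity < algebraic multiplicity, so T is not diagonalizable.

No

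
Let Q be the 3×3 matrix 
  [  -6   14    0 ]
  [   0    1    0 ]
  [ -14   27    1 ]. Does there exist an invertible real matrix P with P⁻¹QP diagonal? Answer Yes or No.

No

Characteristic polynomial: p(μ) = μ^3 + 4μ^2 - 11μ + 6 = (μ - 1)^2(μ + 6).
μ = 1 has algebraic multiplicity 2; rank(Q − 1I) = 2, so geometric multiplicity = 1.
Geometric multiplicity < algebraic multiplicity, so Q is not diagonalizable.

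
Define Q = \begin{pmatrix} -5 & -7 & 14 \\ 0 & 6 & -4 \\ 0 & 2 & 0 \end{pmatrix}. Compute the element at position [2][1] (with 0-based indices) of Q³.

Characteristic polynomial: μ^3 - μ^2 - 22μ + 40 = (μ - 4)(μ - 2)(μ + 5), so the eigenvalues are -5, 2, 4.
μ=2: eigenvector (-1, -1, -1).
μ=-5: eigenvector (1, 0, 0).
μ=4: eigenvector (0, 2, 1).
P = [[-1, 1, 0], [-1, 0, 2], [-1, 0, 1]], D = diag(2, -5, 4), P⁻¹ = [[0, 1, -2], [1, 1, -2], [0, 1, -1]].
Q³ = P·diag(8, -125, 64)·P⁻¹ = [[-125, -133, 266], [0, 120, -112], [0, 56, -48]].
The requested entry is 56.

56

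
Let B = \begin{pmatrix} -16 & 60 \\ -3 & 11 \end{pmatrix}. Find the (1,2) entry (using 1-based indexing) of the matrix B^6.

-81900

Characteristic polynomial: t^2 + 5t + 4 = (t + 1)(t + 4), so the eigenvalues are -4, -1.
t=-4: eigenvector (5, 1).
t=-1: eigenvector (4, 1).
P = [[5, 4], [1, 1]], D = diag(-4, -1), P⁻¹ = [[1, -4], [-1, 5]].
B⁶ = P·diag(4096, 1)·P⁻¹ = [[20476, -81900], [4095, -16379]].
The requested entry is -81900.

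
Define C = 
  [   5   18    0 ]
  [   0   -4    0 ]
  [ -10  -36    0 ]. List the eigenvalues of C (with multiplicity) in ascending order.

Characteristic polynomial: p(t) = t^3 - t^2 - 20t = t(t - 5)(t + 4).
Roots (with multiplicity): -4, 0, 5.

-4, 0, 5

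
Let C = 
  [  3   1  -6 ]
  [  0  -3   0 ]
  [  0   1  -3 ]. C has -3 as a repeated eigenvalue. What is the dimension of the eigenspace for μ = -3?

C + 3I = [[6, 1, -6], [0, 0, 0], [0, 1, 0]].
This matrix has rank 2, so its null space has dimension 3 − 2 = 1.

1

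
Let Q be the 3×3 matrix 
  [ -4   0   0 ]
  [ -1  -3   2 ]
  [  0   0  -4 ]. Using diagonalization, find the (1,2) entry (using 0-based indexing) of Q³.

Characteristic polynomial: λ^3 + 11λ^2 + 40λ + 48 = (λ + 3)(λ + 4)^2, so the eigenvalues are -4, -4, -3.
λ=-4: eigenvector (2, 0, 1).
λ=-3: eigenvector (0, 1, 0).
λ=-4: eigenvector (1, -1, 1).
P = [[2, 0, 1], [0, 1, -1], [1, 0, 1]], D = diag(-4, -3, -4), P⁻¹ = [[1, 0, -1], [-1, 1, 2], [-1, 0, 2]].
Q³ = P·diag(-64, -27, -64)·P⁻¹ = [[-64, 0, 0], [-37, -27, 74], [0, 0, -64]].
The requested entry is 74.

74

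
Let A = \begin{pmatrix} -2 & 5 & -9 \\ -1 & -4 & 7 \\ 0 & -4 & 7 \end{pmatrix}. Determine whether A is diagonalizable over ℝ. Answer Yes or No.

No

Characteristic polynomial: p(λ) = λ^3 - λ^2 - λ + 1 = (λ - 1)^2(λ + 1).
λ = 1 has algebraic multiplicity 2; rank(A − 1I) = 2, so geometric multiplicity = 1.
Geometric multiplicity < algebraic multiplicity, so A is not diagonalizable.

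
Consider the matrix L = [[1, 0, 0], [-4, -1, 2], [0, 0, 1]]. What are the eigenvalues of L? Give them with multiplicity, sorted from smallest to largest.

-1, 1, 1

Characteristic polynomial: p(μ) = μ^3 - μ^2 - μ + 1 = (μ - 1)^2(μ + 1).
Roots (with multiplicity): -1, 1, 1.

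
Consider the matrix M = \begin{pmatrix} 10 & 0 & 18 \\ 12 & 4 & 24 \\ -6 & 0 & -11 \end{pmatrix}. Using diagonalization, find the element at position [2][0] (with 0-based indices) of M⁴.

30

Characteristic polynomial: r^3 - 3r^2 - 6r + 8 = (r - 4)(r - 1)(r + 2), so the eigenvalues are -2, 1, 4.
r=-2: eigenvector (-3, -2, 2).
r=1: eigenvector (-2, 0, 1).
r=4: eigenvector (0, 1, 0).
P = [[-3, -2, 0], [-2, 0, 1], [2, 1, 0]], D = diag(-2, 1, 4), P⁻¹ = [[1, 0, 2], [-2, 0, -3], [2, 1, 4]].
M⁴ = P·diag(16, 1, 256)·P⁻¹ = [[-44, 0, -90], [480, 256, 960], [30, 0, 61]].
The requested entry is 30.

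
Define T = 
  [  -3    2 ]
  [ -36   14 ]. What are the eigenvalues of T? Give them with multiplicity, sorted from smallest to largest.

5, 6

Characteristic polynomial: p(μ) = μ^2 - 11μ + 30 = (μ - 6)(μ - 5).
Roots (with multiplicity): 5, 6.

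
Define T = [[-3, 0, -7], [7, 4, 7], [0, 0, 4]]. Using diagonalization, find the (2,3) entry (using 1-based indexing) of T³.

Characteristic polynomial: s^3 - 5s^2 - 8s + 48 = (s - 4)^2(s + 3), so the eigenvalues are -3, 4, 4.
s=4: eigenvector (0, 1, 0).
s=-3: eigenvector (1, -1, 0).
s=4: eigenvector (-1, 1, 1).
P = [[0, 1, -1], [1, -1, 1], [0, 0, 1]], D = diag(4, -3, 4), P⁻¹ = [[1, 1, 0], [1, 0, 1], [0, 0, 1]].
T³ = P·diag(64, -27, 64)·P⁻¹ = [[-27, 0, -91], [91, 64, 91], [0, 0, 64]].
The requested entry is 91.

91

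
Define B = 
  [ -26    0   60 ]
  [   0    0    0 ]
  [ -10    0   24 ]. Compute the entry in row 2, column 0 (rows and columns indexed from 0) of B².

Characteristic polynomial: s^3 + 2s^2 - 24s = s(s - 4)(s + 6), so the eigenvalues are -6, 0, 4.
s=-6: eigenvector (3, 0, 1).
s=0: eigenvector (0, 1, 0).
s=4: eigenvector (2, 0, 1).
P = [[3, 0, 2], [0, 1, 0], [1, 0, 1]], D = diag(-6, 0, 4), P⁻¹ = [[1, 0, -2], [0, 1, 0], [-1, 0, 3]].
B² = P·diag(36, 0, 16)·P⁻¹ = [[76, 0, -120], [0, 0, 0], [20, 0, -24]].
The requested entry is 20.

20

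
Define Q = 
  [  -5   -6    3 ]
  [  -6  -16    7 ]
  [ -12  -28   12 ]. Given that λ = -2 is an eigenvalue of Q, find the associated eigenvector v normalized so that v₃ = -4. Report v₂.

-2

Q + 2I = [[-3, -6, 3], [-6, -14, 7], [-12, -28, 14]].
Solving (Q + 2I)v = 0 gives the eigenspace spanned by (0, -2, -4).
With v₃ = -4, v = (0, -2, -4), so v₂ = -2.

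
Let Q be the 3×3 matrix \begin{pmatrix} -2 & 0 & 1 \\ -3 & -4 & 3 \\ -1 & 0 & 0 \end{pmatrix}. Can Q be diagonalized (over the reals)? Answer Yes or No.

Characteristic polynomial: p(r) = r^3 + 6r^2 + 9r + 4 = (r + 1)^2(r + 4).
r = -1 has algebraic multiplicity 2; rank(Q + 1I) = 2, so geometric multiplicity = 1.
Geometric multiplicity < algebraic multiplicity, so Q is not diagonalizable.

No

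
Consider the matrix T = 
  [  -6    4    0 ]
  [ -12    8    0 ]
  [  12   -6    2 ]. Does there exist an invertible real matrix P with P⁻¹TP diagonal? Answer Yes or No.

Yes

Characteristic polynomial: p(μ) = μ^3 - 4μ^2 + 4μ = μ(μ - 2)^2.
μ = 2 has algebraic multiplicity 2; rank(T − 2I) = 1, so geometric multiplicity = 2.
Every eigenvalue has geometric = algebraic multiplicity, so T is diagonalizable.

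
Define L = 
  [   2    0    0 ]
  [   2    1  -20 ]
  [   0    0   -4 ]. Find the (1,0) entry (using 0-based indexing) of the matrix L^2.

Characteristic polynomial: μ^3 + μ^2 - 10μ + 8 = (μ - 2)(μ - 1)(μ + 4), so the eigenvalues are -4, 1, 2.
μ=-4: eigenvector (0, 4, 1).
μ=1: eigenvector (0, 1, 0).
μ=2: eigenvector (1, 2, 0).
P = [[0, 0, 1], [4, 1, 2], [1, 0, 0]], D = diag(-4, 1, 2), P⁻¹ = [[0, 0, 1], [-2, 1, -4], [1, 0, 0]].
L² = P·diag(16, 1, 4)·P⁻¹ = [[4, 0, 0], [6, 1, 60], [0, 0, 16]].
The requested entry is 6.

6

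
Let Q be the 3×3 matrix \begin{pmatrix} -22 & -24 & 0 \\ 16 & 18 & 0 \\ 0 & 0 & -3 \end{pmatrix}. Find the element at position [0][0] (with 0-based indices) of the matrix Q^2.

100

Characteristic polynomial: μ^3 + 7μ^2 - 36 = (μ - 2)(μ + 3)(μ + 6), so the eigenvalues are -6, -3, 2.
μ=-6: eigenvector (3, -2, 0).
μ=-3: eigenvector (0, 0, 1).
μ=2: eigenvector (-1, 1, 0).
P = [[3, 0, -1], [-2, 0, 1], [0, 1, 0]], D = diag(-6, -3, 2), P⁻¹ = [[1, 1, 0], [0, 0, 1], [2, 3, 0]].
Q² = P·diag(36, 9, 4)·P⁻¹ = [[100, 96, 0], [-64, -60, 0], [0, 0, 9]].
The requested entry is 100.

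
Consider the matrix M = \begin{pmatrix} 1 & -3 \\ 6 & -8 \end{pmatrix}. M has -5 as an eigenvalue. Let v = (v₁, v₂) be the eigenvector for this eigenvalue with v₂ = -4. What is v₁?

-2

M + 5I = [[6, -3], [6, -3]].
Solving (M + 5I)v = 0 gives the eigenspace spanned by (-2, -4).
With v₂ = -4, v = (-2, -4), so v₁ = -2.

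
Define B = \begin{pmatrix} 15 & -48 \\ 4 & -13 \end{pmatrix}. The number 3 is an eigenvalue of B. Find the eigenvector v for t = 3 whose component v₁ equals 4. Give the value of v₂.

B − 3I = [[12, -48], [4, -16]].
Solving (B − 3I)v = 0 gives the eigenspace spanned by (4, 1).
With v₁ = 4, v = (4, 1), so v₂ = 1.

1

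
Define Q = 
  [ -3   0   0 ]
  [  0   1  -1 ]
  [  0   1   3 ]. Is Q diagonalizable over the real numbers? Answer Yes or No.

Characteristic polynomial: p(r) = r^3 - r^2 - 8r + 12 = (r - 2)^2(r + 3).
r = 2 has algebraic multiplicity 2; rank(Q − 2I) = 2, so geometric multiplicity = 1.
Geometric multiplicity < algebraic multiplicity, so Q is not diagonalizable.

No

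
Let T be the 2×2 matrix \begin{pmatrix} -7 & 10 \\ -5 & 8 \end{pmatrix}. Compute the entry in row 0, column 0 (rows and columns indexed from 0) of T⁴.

-49

Characteristic polynomial: λ^2 - λ - 6 = (λ - 3)(λ + 2), so the eigenvalues are -2, 3.
λ=-2: eigenvector (2, 1).
λ=3: eigenvector (1, 1).
P = [[2, 1], [1, 1]], D = diag(-2, 3), P⁻¹ = [[1, -1], [-1, 2]].
T⁴ = P·diag(16, 81)·P⁻¹ = [[-49, 130], [-65, 146]].
The requested entry is -49.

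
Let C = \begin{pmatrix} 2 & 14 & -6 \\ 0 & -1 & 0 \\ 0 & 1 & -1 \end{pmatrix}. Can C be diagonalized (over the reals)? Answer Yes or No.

No

Characteristic polynomial: p(λ) = λ^3 - 3λ - 2 = (λ - 2)(λ + 1)^2.
λ = -1 has algebraic multiplicity 2; rank(C + 1I) = 2, so geometric multiplicity = 1.
Geometric multiplicity < algebraic multiplicity, so C is not diagonalizable.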